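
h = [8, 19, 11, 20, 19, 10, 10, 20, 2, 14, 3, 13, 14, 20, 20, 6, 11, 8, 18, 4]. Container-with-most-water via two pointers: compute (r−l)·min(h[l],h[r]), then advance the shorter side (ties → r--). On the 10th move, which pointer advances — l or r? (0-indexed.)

l=0 r=19: min(8,4)*19=76 best=76 *, r--
l=0 r=18: min(8,18)*18=144 best=144 *, l++
l=1 r=18: min(19,18)*17=306 best=306 *, r--
l=1 r=17: min(19,8)*16=128 best=306, r--
l=1 r=16: min(19,11)*15=165 best=306, r--
l=1 r=15: min(19,6)*14=84 best=306, r--
l=1 r=14: min(19,20)*13=247 best=306, l++
l=2 r=14: min(11,20)*12=132 best=306, l++
l=3 r=14: min(20,20)*11=220 best=306, r--
l=3 r=13: min(20,20)*10=200 best=306, r--

r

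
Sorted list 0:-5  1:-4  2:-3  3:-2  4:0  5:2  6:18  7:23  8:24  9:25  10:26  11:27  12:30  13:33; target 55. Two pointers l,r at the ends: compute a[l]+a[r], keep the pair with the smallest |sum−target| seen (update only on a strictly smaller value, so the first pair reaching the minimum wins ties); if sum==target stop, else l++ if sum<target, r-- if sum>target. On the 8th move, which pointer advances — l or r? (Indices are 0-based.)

[0,13] -5+33=28 d=27 * → l++
[1,13] -4+33=29 d=26 * → l++
[2,13] -3+33=30 d=25 * → l++
[3,13] -2+33=31 d=24 * → l++
[4,13] 0+33=33 d=22 * → l++
[5,13] 2+33=35 d=20 * → l++
[6,13] 18+33=51 d=4 * → l++
[7,13] 23+33=56 d=1 * → r--

r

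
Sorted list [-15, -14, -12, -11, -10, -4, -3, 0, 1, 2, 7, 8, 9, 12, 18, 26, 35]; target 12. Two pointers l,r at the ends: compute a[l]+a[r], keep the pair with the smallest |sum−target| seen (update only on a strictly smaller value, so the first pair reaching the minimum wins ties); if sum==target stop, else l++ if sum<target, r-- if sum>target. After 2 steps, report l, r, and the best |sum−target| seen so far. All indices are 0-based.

[0,16] -15+35=20 d=8 * → r--
[0,15] -15+26=11 d=1 * → l++

l=1, r=15, best |Δ|=1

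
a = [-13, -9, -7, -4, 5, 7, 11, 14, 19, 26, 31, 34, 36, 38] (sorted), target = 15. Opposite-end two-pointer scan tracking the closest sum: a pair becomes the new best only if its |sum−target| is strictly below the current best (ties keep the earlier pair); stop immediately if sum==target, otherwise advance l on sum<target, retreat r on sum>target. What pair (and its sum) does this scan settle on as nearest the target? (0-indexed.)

[0,13] -13+38=25 d=10 * → r--
[0,12] -13+36=23 d=8 * → r--
[0,11] -13+34=21 d=6 * → r--
[0,10] -13+31=18 d=3 * → r--
[0,9] -13+26=13 d=2 * → l++
[1,9] -9+26=17 d=2 → r--
[1,8] -9+19=10 d=5 → l++
[2,8] -7+19=12 d=3 → l++
[3,8] -4+19=15 d=0 * → stop

pair (-4, 19) with sum 15 (|Δ|=0)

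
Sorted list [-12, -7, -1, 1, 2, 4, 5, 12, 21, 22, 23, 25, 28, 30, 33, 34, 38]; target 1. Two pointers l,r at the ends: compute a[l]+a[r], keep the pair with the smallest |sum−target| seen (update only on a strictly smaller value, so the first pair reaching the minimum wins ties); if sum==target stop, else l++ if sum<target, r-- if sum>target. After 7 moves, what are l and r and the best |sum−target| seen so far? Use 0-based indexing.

l=0 r=16: -12+38=26 d=25 *, r--
l=0 r=15: -12+34=22 d=21 *, r--
l=0 r=14: -12+33=21 d=20 *, r--
l=0 r=13: -12+30=18 d=17 *, r--
l=0 r=12: -12+28=16 d=15 *, r--
l=0 r=11: -12+25=13 d=12 *, r--
l=0 r=10: -12+23=11 d=10 *, r--

l=0, r=9, best |Δ|=10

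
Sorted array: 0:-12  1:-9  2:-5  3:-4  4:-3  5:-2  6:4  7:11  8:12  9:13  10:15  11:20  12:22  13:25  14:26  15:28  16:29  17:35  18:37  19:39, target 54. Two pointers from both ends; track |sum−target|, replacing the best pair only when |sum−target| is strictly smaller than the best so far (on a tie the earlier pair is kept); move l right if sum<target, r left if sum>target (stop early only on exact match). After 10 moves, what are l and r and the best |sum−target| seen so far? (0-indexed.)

l=0 r=19: -12+39=27 d=27 *, l++
l=1 r=19: -9+39=30 d=24 *, l++
l=2 r=19: -5+39=34 d=20 *, l++
l=3 r=19: -4+39=35 d=19 *, l++
l=4 r=19: -3+39=36 d=18 *, l++
l=5 r=19: -2+39=37 d=17 *, l++
l=6 r=19: 4+39=43 d=11 *, l++
l=7 r=19: 11+39=50 d=4 *, l++
l=8 r=19: 12+39=51 d=3 *, l++
l=9 r=19: 13+39=52 d=2 *, l++

l=10, r=19, best |Δ|=2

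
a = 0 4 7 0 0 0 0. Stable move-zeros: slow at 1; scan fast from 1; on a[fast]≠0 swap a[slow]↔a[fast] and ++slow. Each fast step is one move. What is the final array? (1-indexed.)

[4, 7, 0, 0, 0, 0, 0]

slow=1 fast=1: a[fast]=0, fast++
slow=1 fast=2: a[fast]=4≠0 swap→a[1]=4, slow++,fast++
slow=2 fast=3: a[fast]=7≠0 swap→a[2]=7, slow++,fast++
slow=3 fast=4: a[fast]=0, fast++
slow=3 fast=5: a[fast]=0, fast++
slow=3 fast=6: a[fast]=0, fast++
slow=3 fast=7: a[fast]=0, fast++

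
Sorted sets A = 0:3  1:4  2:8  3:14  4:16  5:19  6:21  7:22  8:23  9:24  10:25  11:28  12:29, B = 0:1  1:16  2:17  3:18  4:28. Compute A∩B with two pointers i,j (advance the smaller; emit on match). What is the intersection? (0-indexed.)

[i=0,j=0] 3>1 → j++
[i=0,j=1] 3<16 → i++
[i=1,j=1] 4<16 → i++
[i=2,j=1] 8<16 → i++
[i=3,j=1] 14<16 → i++
[i=4,j=1] 16==16 emit → i++,j++
[i=5,j=2] 19>17 → j++
[i=5,j=3] 19>18 → j++
[i=5,j=4] 19<28 → i++
[i=6,j=4] 21<28 → i++
[i=7,j=4] 22<28 → i++
[i=8,j=4] 23<28 → i++
[i=9,j=4] 24<28 → i++
[i=10,j=4] 25<28 → i++
[i=11,j=4] 28==28 emit → i++,j++

intersection = [16, 28]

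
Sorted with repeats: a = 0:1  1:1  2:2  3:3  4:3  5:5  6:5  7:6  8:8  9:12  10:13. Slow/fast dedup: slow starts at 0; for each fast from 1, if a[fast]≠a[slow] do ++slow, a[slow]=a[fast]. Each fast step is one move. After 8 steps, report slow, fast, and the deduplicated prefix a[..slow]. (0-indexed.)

(s=0,f=1) a[fast]=1=a[slow] dup → fast++
(s=0,f=2) a[fast]=2≠a[slow]=1 write a[1]=2 → slow++,fast++
(s=1,f=3) a[fast]=3≠a[slow]=2 write a[2]=3 → slow++,fast++
(s=2,f=4) a[fast]=3=a[slow] dup → fast++
(s=2,f=5) a[fast]=5≠a[slow]=3 write a[3]=5 → slow++,fast++
(s=3,f=6) a[fast]=5=a[slow] dup → fast++
(s=3,f=7) a[fast]=6≠a[slow]=5 write a[4]=6 → slow++,fast++
(s=4,f=8) a[fast]=8≠a[slow]=6 write a[5]=8 → slow++,fast++

slow=5, fast=9, prefix=[1, 2, 3, 5, 6, 8]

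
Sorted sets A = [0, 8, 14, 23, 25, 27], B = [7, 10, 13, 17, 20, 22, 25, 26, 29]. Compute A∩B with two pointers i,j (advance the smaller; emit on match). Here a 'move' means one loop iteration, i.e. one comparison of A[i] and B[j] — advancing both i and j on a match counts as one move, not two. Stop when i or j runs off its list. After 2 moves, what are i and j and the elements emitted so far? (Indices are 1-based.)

i=1 j=1: 0<7, i++
i=2 j=1: 8>7, j++

i=2, j=2, emitted=[]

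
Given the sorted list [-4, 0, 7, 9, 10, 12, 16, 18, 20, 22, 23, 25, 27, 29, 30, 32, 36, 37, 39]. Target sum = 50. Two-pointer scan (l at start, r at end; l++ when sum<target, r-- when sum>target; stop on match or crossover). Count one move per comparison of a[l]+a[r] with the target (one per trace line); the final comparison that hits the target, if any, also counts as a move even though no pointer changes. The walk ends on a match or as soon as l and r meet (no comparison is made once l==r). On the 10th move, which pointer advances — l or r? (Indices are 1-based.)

l=1 r=19: -4+39=35 <50, l++
l=2 r=19: 0+39=39 <50, l++
l=3 r=19: 7+39=46 <50, l++
l=4 r=19: 9+39=48 <50, l++
l=5 r=19: 10+39=49 <50, l++
l=6 r=19: 12+39=51 >50, r--
l=6 r=18: 12+37=49 <50, l++
l=7 r=18: 16+37=53 >50, r--
l=7 r=17: 16+36=52 >50, r--
l=7 r=16: 16+32=48 <50, l++

l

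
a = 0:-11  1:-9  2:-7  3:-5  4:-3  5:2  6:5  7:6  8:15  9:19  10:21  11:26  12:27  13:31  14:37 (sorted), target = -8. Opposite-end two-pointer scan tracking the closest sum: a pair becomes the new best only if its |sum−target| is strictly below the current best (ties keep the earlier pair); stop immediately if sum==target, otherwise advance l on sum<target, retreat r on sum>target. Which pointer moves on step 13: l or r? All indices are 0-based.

[0,14] -11+37=26 d=34 * → r--
[0,13] -11+31=20 d=28 * → r--
[0,12] -11+27=16 d=24 * → r--
[0,11] -11+26=15 d=23 * → r--
[0,10] -11+21=10 d=18 * → r--
[0,9] -11+19=8 d=16 * → r--
[0,8] -11+15=4 d=12 * → r--
[0,7] -11+6=-5 d=3 * → r--
[0,6] -11+5=-6 d=2 * → r--
[0,5] -11+2=-9 d=1 * → l++
[1,5] -9+2=-7 d=1 → r--
[1,4] -9+-3=-12 d=4 → l++
[2,4] -7+-3=-10 d=2 → l++

l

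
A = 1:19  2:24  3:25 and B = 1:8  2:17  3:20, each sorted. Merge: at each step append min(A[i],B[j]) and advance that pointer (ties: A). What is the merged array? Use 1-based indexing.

[8, 17, 19, 20, 24, 25]

[i=1,j=1] A[i]=19>B[j]=8 take 8 → j++
[i=1,j=2] A[i]=19>B[j]=17 take 17 → j++
[i=1,j=3] A[i]=19<=B[j]=20 take 19 → i++
[i=2,j=3] A[i]=24>B[j]=20 take 20 → j++
[i=2,j=4] B done, take A[i]=24 → i++
[i=3,j=4] B done, take A[i]=25 → i++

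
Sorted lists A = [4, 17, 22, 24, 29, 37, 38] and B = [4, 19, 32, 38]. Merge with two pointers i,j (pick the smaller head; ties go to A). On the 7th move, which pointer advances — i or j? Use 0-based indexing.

[i=0,j=0] A[i]=4<=B[j]=4 take 4 → i++
[i=1,j=0] A[i]=17>B[j]=4 take 4 → j++
[i=1,j=1] A[i]=17<=B[j]=19 take 17 → i++
[i=2,j=1] A[i]=22>B[j]=19 take 19 → j++
[i=2,j=2] A[i]=22<=B[j]=32 take 22 → i++
[i=3,j=2] A[i]=24<=B[j]=32 take 24 → i++
[i=4,j=2] A[i]=29<=B[j]=32 take 29 → i++

i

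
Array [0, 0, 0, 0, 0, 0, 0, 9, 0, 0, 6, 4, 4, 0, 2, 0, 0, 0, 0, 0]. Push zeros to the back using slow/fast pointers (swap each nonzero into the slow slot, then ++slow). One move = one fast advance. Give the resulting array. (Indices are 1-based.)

[9, 6, 4, 4, 2, 0, 0, 0, 0, 0, 0, 0, 0, 0, 0, 0, 0, 0, 0, 0]

slow=1 fast=1: a[fast]=0, fast++
slow=1 fast=2: a[fast]=0, fast++
slow=1 fast=3: a[fast]=0, fast++
slow=1 fast=4: a[fast]=0, fast++
slow=1 fast=5: a[fast]=0, fast++
slow=1 fast=6: a[fast]=0, fast++
slow=1 fast=7: a[fast]=0, fast++
slow=1 fast=8: a[fast]=9≠0 swap→a[1]=9, slow++,fast++
slow=2 fast=9: a[fast]=0, fast++
slow=2 fast=10: a[fast]=0, fast++
slow=2 fast=11: a[fast]=6≠0 swap→a[2]=6, slow++,fast++
slow=3 fast=12: a[fast]=4≠0 swap→a[3]=4, slow++,fast++
slow=4 fast=13: a[fast]=4≠0 swap→a[4]=4, slow++,fast++
slow=5 fast=14: a[fast]=0, fast++
slow=5 fast=15: a[fast]=2≠0 swap→a[5]=2, slow++,fast++
slow=6 fast=16: a[fast]=0, fast++
slow=6 fast=17: a[fast]=0, fast++
slow=6 fast=18: a[fast]=0, fast++
slow=6 fast=19: a[fast]=0, fast++
slow=6 fast=20: a[fast]=0, fast++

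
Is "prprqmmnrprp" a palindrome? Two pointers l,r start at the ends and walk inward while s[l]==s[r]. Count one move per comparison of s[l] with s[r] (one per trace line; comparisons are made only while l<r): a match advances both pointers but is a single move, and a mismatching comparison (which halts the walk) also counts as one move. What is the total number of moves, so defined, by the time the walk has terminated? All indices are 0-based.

5 moves

[0,11] 'p'=='p' → l++,r--
[1,10] 'r'=='r' → l++,r--
[2,9] 'p'=='p' → l++,r--
[3,8] 'r'=='r' → l++,r--
[4,7] 'q'!='n' → stop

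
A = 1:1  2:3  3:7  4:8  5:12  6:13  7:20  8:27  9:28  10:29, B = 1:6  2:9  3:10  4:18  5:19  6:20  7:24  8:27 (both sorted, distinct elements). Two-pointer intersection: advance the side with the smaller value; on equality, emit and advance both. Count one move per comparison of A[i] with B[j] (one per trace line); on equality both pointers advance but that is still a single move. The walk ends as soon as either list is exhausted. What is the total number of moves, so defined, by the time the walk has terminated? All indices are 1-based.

14 moves

[i=1,j=1] 1<6 → i++
[i=2,j=1] 3<6 → i++
[i=3,j=1] 7>6 → j++
[i=3,j=2] 7<9 → i++
[i=4,j=2] 8<9 → i++
[i=5,j=2] 12>9 → j++
[i=5,j=3] 12>10 → j++
[i=5,j=4] 12<18 → i++
[i=6,j=4] 13<18 → i++
[i=7,j=4] 20>18 → j++
[i=7,j=5] 20>19 → j++
[i=7,j=6] 20==20 emit → i++,j++
[i=8,j=7] 27>24 → j++
[i=8,j=8] 27==27 emit → i++,j++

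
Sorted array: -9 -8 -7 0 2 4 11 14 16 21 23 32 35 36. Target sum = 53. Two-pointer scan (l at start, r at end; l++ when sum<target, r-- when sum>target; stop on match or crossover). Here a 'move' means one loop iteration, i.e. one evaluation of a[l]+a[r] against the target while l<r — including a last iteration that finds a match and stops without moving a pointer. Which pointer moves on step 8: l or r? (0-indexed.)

l

l=0 r=13: -9+36=27 <53, l++
l=1 r=13: -8+36=28 <53, l++
l=2 r=13: -7+36=29 <53, l++
l=3 r=13: 0+36=36 <53, l++
l=4 r=13: 2+36=38 <53, l++
l=5 r=13: 4+36=40 <53, l++
l=6 r=13: 11+36=47 <53, l++
l=7 r=13: 14+36=50 <53, l++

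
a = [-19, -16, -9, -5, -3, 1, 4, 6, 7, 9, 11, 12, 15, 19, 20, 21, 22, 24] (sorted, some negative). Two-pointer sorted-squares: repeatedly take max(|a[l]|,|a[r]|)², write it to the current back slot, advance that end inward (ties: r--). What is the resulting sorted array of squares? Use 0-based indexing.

l=0 r=17: |-19|<=|24| out[17]=576, r--
l=0 r=16: |-19|<=|22| out[16]=484, r--
l=0 r=15: |-19|<=|21| out[15]=441, r--
l=0 r=14: |-19|<=|20| out[14]=400, r--
l=0 r=13: |-19|<=|19| out[13]=361, r--
l=0 r=12: |-19|>|15| out[12]=361, l++
l=1 r=12: |-16|>|15| out[11]=256, l++
l=2 r=12: |-9|<=|15| out[10]=225, r--
l=2 r=11: |-9|<=|12| out[9]=144, r--
l=2 r=10: |-9|<=|11| out[8]=121, r--
l=2 r=9: |-9|<=|9| out[7]=81, r--
l=2 r=8: |-9|>|7| out[6]=81, l++
l=3 r=8: |-5|<=|7| out[5]=49, r--
l=3 r=7: |-5|<=|6| out[4]=36, r--
l=3 r=6: |-5|>|4| out[3]=25, l++
l=4 r=6: |-3|<=|4| out[2]=16, r--
l=4 r=5: |-3|>|1| out[1]=9, l++
l=5 r=5: |1|<=|1| out[0]=1, r--

[1, 9, 16, 25, 36, 49, 81, 81, 121, 144, 225, 256, 361, 361, 400, 441, 484, 576]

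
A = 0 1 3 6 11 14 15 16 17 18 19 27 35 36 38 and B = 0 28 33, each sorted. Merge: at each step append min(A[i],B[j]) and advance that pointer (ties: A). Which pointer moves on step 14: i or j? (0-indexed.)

[i=0,j=0] A[i]=0<=B[j]=0 take 0 → i++
[i=1,j=0] A[i]=1>B[j]=0 take 0 → j++
[i=1,j=1] A[i]=1<=B[j]=28 take 1 → i++
[i=2,j=1] A[i]=3<=B[j]=28 take 3 → i++
[i=3,j=1] A[i]=6<=B[j]=28 take 6 → i++
[i=4,j=1] A[i]=11<=B[j]=28 take 11 → i++
[i=5,j=1] A[i]=14<=B[j]=28 take 14 → i++
[i=6,j=1] A[i]=15<=B[j]=28 take 15 → i++
[i=7,j=1] A[i]=16<=B[j]=28 take 16 → i++
[i=8,j=1] A[i]=17<=B[j]=28 take 17 → i++
[i=9,j=1] A[i]=18<=B[j]=28 take 18 → i++
[i=10,j=1] A[i]=19<=B[j]=28 take 19 → i++
[i=11,j=1] A[i]=27<=B[j]=28 take 27 → i++
[i=12,j=1] A[i]=35>B[j]=28 take 28 → j++

j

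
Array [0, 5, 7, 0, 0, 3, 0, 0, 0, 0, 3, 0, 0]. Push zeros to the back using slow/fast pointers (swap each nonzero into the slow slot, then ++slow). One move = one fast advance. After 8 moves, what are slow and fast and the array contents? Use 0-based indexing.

(s=0,f=0) a[fast]=0 → fast++
(s=0,f=1) a[fast]=5≠0 swap→a[0]=5 → slow++,fast++
(s=1,f=2) a[fast]=7≠0 swap→a[1]=7 → slow++,fast++
(s=2,f=3) a[fast]=0 → fast++
(s=2,f=4) a[fast]=0 → fast++
(s=2,f=5) a[fast]=3≠0 swap→a[2]=3 → slow++,fast++
(s=3,f=6) a[fast]=0 → fast++
(s=3,f=7) a[fast]=0 → fast++

slow=3, fast=8, a=[5, 7, 3, 0, 0, 0, 0, 0, 0, 0, 3, 0, 0]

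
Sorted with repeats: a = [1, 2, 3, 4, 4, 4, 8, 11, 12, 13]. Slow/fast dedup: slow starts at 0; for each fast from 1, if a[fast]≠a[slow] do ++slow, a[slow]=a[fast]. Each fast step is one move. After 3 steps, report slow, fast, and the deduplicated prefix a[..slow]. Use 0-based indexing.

slow=0 fast=1: a[fast]=2≠a[slow]=1 write a[1]=2, slow++,fast++
slow=1 fast=2: a[fast]=3≠a[slow]=2 write a[2]=3, slow++,fast++
slow=2 fast=3: a[fast]=4≠a[slow]=3 write a[3]=4, slow++,fast++

slow=3, fast=4, prefix=[1, 2, 3, 4]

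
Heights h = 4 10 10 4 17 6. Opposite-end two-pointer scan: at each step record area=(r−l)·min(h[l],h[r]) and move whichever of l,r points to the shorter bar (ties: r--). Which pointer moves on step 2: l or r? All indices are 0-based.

r

l=0 r=5: min(4,6)*5=20 best=20 *, l++
l=1 r=5: min(10,6)*4=24 best=24 *, r--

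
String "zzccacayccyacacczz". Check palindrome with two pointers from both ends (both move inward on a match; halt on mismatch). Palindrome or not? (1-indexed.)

palindrome

l=1 r=18: 'z'=='z', l++,r--
l=2 r=17: 'z'=='z', l++,r--
l=3 r=16: 'c'=='c', l++,r--
l=4 r=15: 'c'=='c', l++,r--
l=5 r=14: 'a'=='a', l++,r--
l=6 r=13: 'c'=='c', l++,r--
l=7 r=12: 'a'=='a', l++,r--
l=8 r=11: 'y'=='y', l++,r--
l=9 r=10: 'c'=='c', l++,r--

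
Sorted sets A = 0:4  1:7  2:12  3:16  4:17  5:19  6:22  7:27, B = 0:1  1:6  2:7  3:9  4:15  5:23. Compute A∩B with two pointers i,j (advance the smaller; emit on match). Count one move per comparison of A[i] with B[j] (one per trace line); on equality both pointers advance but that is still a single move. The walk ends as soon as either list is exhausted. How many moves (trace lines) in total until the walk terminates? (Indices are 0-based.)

[i=0,j=0] 4>1 → j++
[i=0,j=1] 4<6 → i++
[i=1,j=1] 7>6 → j++
[i=1,j=2] 7==7 emit → i++,j++
[i=2,j=3] 12>9 → j++
[i=2,j=4] 12<15 → i++
[i=3,j=4] 16>15 → j++
[i=3,j=5] 16<23 → i++
[i=4,j=5] 17<23 → i++
[i=5,j=5] 19<23 → i++
[i=6,j=5] 22<23 → i++
[i=7,j=5] 27>23 → j++

12 moves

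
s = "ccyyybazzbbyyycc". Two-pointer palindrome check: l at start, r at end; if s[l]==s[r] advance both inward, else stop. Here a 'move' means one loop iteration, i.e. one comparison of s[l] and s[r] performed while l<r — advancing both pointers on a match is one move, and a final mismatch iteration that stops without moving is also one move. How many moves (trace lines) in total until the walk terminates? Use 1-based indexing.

7 moves

l=1 r=16: 'c'=='c', l++,r--
l=2 r=15: 'c'=='c', l++,r--
l=3 r=14: 'y'=='y', l++,r--
l=4 r=13: 'y'=='y', l++,r--
l=5 r=12: 'y'=='y', l++,r--
l=6 r=11: 'b'=='b', l++,r--
l=7 r=10: 'a'!='b', stop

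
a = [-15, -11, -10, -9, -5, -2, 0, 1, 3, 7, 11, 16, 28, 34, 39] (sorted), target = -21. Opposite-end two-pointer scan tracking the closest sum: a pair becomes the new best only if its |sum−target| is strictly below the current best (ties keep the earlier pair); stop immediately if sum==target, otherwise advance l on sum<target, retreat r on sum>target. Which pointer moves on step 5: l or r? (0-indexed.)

l=0 r=14: -15+39=24 d=45 *, r--
l=0 r=13: -15+34=19 d=40 *, r--
l=0 r=12: -15+28=13 d=34 *, r--
l=0 r=11: -15+16=1 d=22 *, r--
l=0 r=10: -15+11=-4 d=17 *, r--

r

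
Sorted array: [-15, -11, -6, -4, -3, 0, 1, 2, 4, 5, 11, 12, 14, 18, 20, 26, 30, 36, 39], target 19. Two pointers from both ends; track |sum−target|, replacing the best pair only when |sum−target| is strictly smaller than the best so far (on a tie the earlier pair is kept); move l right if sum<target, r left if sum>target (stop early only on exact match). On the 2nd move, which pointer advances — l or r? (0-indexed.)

r

[0,18] -15+39=24 d=5 * → r--
[0,17] -15+36=21 d=2 * → r--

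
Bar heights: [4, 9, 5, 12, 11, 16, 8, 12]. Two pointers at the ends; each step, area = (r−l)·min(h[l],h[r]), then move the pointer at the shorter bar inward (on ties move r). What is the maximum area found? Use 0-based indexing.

max area = 54

l=0 r=7: min(4,12)*7=28 best=28 *, l++
l=1 r=7: min(9,12)*6=54 best=54 *, l++
l=2 r=7: min(5,12)*5=25 best=54, l++
l=3 r=7: min(12,12)*4=48 best=54, r--
l=3 r=6: min(12,8)*3=24 best=54, r--
l=3 r=5: min(12,16)*2=24 best=54, l++
l=4 r=5: min(11,16)*1=11 best=54, l++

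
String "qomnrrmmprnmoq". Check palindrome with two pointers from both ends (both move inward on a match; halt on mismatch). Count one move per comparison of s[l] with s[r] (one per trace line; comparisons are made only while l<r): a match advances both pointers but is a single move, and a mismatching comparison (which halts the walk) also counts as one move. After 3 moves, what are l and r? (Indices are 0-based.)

l=0 r=13: 'q'=='q', l++,r--
l=1 r=12: 'o'=='o', l++,r--
l=2 r=11: 'm'=='m', l++,r--

l=3, r=10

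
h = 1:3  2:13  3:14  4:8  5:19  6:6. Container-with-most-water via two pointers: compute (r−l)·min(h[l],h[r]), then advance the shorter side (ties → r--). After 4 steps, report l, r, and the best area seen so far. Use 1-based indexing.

l=4, r=5, best area=39

[1,6] min(3,6)*5=15 best=15 * → l++
[2,6] min(13,6)*4=24 best=24 * → r--
[2,5] min(13,19)*3=39 best=39 * → l++
[3,5] min(14,19)*2=28 best=39 → l++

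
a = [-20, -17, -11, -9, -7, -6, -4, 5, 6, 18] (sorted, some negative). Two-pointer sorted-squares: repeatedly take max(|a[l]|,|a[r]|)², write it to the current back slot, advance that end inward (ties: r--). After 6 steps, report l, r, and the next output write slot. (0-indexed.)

l=5, r=8, next write slot=3

[0,9] |-20|>|18| out[9]=400 → l++
[1,9] |-17|<=|18| out[8]=324 → r--
[1,8] |-17|>|6| out[7]=289 → l++
[2,8] |-11|>|6| out[6]=121 → l++
[3,8] |-9|>|6| out[5]=81 → l++
[4,8] |-7|>|6| out[4]=49 → l++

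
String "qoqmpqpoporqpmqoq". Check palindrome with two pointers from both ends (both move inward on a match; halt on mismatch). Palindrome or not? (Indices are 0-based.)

[0,16] 'q'=='q' → l++,r--
[1,15] 'o'=='o' → l++,r--
[2,14] 'q'=='q' → l++,r--
[3,13] 'm'=='m' → l++,r--
[4,12] 'p'=='p' → l++,r--
[5,11] 'q'=='q' → l++,r--
[6,10] 'p'!='r' → stop

not a palindrome (mismatch at 6,10)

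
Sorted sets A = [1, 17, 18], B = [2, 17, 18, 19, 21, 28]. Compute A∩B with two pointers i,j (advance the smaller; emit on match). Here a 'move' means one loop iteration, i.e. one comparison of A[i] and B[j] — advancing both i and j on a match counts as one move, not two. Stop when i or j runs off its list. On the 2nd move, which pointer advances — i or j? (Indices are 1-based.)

j

[i=1,j=1] 1<2 → i++
[i=2,j=1] 17>2 → j++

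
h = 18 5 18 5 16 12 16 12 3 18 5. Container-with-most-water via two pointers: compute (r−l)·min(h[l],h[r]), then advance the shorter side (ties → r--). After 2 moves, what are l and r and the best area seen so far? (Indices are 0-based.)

l=0 r=10: min(18,5)*10=50 best=50 *, r--
l=0 r=9: min(18,18)*9=162 best=162 *, r--

l=0, r=8, best area=162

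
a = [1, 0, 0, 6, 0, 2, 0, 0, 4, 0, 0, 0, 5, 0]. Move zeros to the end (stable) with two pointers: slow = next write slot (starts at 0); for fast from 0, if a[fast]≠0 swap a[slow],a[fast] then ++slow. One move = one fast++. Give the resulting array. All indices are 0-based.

[1, 6, 2, 4, 5, 0, 0, 0, 0, 0, 0, 0, 0, 0]

slow=0 fast=0: a[fast]=1≠0 swap→a[0]=1, slow++,fast++
slow=1 fast=1: a[fast]=0, fast++
slow=1 fast=2: a[fast]=0, fast++
slow=1 fast=3: a[fast]=6≠0 swap→a[1]=6, slow++,fast++
slow=2 fast=4: a[fast]=0, fast++
slow=2 fast=5: a[fast]=2≠0 swap→a[2]=2, slow++,fast++
slow=3 fast=6: a[fast]=0, fast++
slow=3 fast=7: a[fast]=0, fast++
slow=3 fast=8: a[fast]=4≠0 swap→a[3]=4, slow++,fast++
slow=4 fast=9: a[fast]=0, fast++
slow=4 fast=10: a[fast]=0, fast++
slow=4 fast=11: a[fast]=0, fast++
slow=4 fast=12: a[fast]=5≠0 swap→a[4]=5, slow++,fast++
slow=5 fast=13: a[fast]=0, fast++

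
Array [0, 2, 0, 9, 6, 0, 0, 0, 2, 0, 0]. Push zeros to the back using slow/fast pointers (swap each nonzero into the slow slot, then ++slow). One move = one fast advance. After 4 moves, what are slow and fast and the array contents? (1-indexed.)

slow=3, fast=5, a=[2, 9, 0, 0, 6, 0, 0, 0, 2, 0, 0]

slow=1 fast=1: a[fast]=0, fast++
slow=1 fast=2: a[fast]=2≠0 swap→a[1]=2, slow++,fast++
slow=2 fast=3: a[fast]=0, fast++
slow=2 fast=4: a[fast]=9≠0 swap→a[2]=9, slow++,fast++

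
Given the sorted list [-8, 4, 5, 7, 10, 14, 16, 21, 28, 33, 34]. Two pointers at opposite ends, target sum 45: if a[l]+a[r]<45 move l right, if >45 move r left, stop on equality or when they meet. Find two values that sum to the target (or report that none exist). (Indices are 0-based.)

[0,10] -8+34=26 <45 → l++
[1,10] 4+34=38 <45 → l++
[2,10] 5+34=39 <45 → l++
[3,10] 7+34=41 <45 → l++
[4,10] 10+34=44 <45 → l++
[5,10] 14+34=48 >45 → r--
[5,9] 14+33=47 >45 → r--
[5,8] 14+28=42 <45 → l++
[6,8] 16+28=44 <45 → l++
[7,8] 21+28=49 >45 → r--

no pair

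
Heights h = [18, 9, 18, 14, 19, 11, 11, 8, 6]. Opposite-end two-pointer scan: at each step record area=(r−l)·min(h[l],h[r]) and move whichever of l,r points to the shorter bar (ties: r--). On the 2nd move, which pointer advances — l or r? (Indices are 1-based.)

l=1 r=9: min(18,6)*8=48 best=48 *, r--
l=1 r=8: min(18,8)*7=56 best=56 *, r--

r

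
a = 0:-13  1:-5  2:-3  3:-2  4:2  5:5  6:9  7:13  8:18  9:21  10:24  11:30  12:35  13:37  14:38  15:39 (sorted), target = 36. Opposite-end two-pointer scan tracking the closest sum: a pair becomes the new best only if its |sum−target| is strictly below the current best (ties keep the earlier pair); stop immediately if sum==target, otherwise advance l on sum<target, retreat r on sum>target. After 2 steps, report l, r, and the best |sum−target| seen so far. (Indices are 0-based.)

l=2, r=15, best |Δ|=2

[0,15] -13+39=26 d=10 * → l++
[1,15] -5+39=34 d=2 * → l++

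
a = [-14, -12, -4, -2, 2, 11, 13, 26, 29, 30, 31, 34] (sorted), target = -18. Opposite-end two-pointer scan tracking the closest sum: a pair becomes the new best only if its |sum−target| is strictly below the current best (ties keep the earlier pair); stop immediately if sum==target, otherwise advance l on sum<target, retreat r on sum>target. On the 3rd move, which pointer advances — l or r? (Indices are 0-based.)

r

[0,11] -14+34=20 d=38 * → r--
[0,10] -14+31=17 d=35 * → r--
[0,9] -14+30=16 d=34 * → r--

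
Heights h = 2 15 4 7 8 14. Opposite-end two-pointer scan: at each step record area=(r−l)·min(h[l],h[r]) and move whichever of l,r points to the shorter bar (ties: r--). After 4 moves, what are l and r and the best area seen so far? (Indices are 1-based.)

l=2, r=3, best area=56

[1,6] min(2,14)*5=10 best=10 * → l++
[2,6] min(15,14)*4=56 best=56 * → r--
[2,5] min(15,8)*3=24 best=56 → r--
[2,4] min(15,7)*2=14 best=56 → r--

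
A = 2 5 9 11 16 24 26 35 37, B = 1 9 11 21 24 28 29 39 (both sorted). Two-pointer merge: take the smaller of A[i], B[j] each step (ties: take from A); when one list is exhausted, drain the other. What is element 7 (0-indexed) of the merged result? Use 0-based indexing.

merged[7] = 16

i=0 j=0: A[i]=2>B[j]=1 take 1, j++
i=0 j=1: A[i]=2<=B[j]=9 take 2, i++
i=1 j=1: A[i]=5<=B[j]=9 take 5, i++
i=2 j=1: A[i]=9<=B[j]=9 take 9, i++
i=3 j=1: A[i]=11>B[j]=9 take 9, j++
i=3 j=2: A[i]=11<=B[j]=11 take 11, i++
i=4 j=2: A[i]=16>B[j]=11 take 11, j++
i=4 j=3: A[i]=16<=B[j]=21 take 16, i++
i=5 j=3: A[i]=24>B[j]=21 take 21, j++
i=5 j=4: A[i]=24<=B[j]=24 take 24, i++
i=6 j=4: A[i]=26>B[j]=24 take 24, j++
i=6 j=5: A[i]=26<=B[j]=28 take 26, i++
i=7 j=5: A[i]=35>B[j]=28 take 28, j++
i=7 j=6: A[i]=35>B[j]=29 take 29, j++
i=7 j=7: A[i]=35<=B[j]=39 take 35, i++
i=8 j=7: A[i]=37<=B[j]=39 take 37, i++
i=9 j=7: A done, take B[j]=39, j++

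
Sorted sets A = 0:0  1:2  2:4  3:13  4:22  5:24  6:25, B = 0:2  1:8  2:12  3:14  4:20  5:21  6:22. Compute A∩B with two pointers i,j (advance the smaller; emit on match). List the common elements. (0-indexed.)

intersection = [2, 22]

[i=0,j=0] 0<2 → i++
[i=1,j=0] 2==2 emit → i++,j++
[i=2,j=1] 4<8 → i++
[i=3,j=1] 13>8 → j++
[i=3,j=2] 13>12 → j++
[i=3,j=3] 13<14 → i++
[i=4,j=3] 22>14 → j++
[i=4,j=4] 22>20 → j++
[i=4,j=5] 22>21 → j++
[i=4,j=6] 22==22 emit → i++,j++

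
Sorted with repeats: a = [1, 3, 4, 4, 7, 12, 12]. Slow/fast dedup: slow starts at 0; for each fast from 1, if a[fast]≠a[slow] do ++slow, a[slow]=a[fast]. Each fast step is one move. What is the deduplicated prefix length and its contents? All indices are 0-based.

slow=0 fast=1: a[fast]=3≠a[slow]=1 write a[1]=3, slow++,fast++
slow=1 fast=2: a[fast]=4≠a[slow]=3 write a[2]=4, slow++,fast++
slow=2 fast=3: a[fast]=4=a[slow] dup, fast++
slow=2 fast=4: a[fast]=7≠a[slow]=4 write a[3]=7, slow++,fast++
slow=3 fast=5: a[fast]=12≠a[slow]=7 write a[4]=12, slow++,fast++
slow=4 fast=6: a[fast]=12=a[slow] dup, fast++

length 5; prefix = [1, 3, 4, 7, 12]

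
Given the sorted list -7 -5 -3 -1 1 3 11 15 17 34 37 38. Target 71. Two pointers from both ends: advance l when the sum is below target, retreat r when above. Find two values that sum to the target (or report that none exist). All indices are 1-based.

[1,12] -7+38=31 <71 → l++
[2,12] -5+38=33 <71 → l++
[3,12] -3+38=35 <71 → l++
[4,12] -1+38=37 <71 → l++
[5,12] 1+38=39 <71 → l++
[6,12] 3+38=41 <71 → l++
[7,12] 11+38=49 <71 → l++
[8,12] 15+38=53 <71 → l++
[9,12] 17+38=55 <71 → l++
[10,12] 34+38=72 >71 → r--
[10,11] 34+37=71 → found

(34, 37)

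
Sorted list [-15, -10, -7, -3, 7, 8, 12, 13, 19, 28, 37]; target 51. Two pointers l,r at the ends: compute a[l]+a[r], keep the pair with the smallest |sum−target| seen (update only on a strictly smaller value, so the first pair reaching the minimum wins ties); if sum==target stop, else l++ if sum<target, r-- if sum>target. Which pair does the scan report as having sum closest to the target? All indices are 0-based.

pair (13, 37) with sum 50 (|Δ|=1)

[0,10] -15+37=22 d=29 * → l++
[1,10] -10+37=27 d=24 * → l++
[2,10] -7+37=30 d=21 * → l++
[3,10] -3+37=34 d=17 * → l++
[4,10] 7+37=44 d=7 * → l++
[5,10] 8+37=45 d=6 * → l++
[6,10] 12+37=49 d=2 * → l++
[7,10] 13+37=50 d=1 * → l++
[8,10] 19+37=56 d=5 → r--
[8,9] 19+28=47 d=4 → l++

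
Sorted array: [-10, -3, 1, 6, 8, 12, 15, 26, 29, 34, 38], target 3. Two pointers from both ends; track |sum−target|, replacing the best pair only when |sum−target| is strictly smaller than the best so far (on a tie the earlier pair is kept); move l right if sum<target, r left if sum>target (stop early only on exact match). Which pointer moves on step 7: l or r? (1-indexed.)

[1,11] -10+38=28 d=25 * → r--
[1,10] -10+34=24 d=21 * → r--
[1,9] -10+29=19 d=16 * → r--
[1,8] -10+26=16 d=13 * → r--
[1,7] -10+15=5 d=2 * → r--
[1,6] -10+12=2 d=1 * → l++
[2,6] -3+12=9 d=6 → r--

r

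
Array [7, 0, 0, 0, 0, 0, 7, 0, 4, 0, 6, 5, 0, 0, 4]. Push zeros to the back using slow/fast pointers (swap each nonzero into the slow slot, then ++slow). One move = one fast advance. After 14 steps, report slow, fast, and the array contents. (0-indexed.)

slow=5, fast=14, a=[7, 7, 4, 6, 5, 0, 0, 0, 0, 0, 0, 0, 0, 0, 4]

slow=0 fast=0: a[fast]=7≠0 swap→a[0]=7, slow++,fast++
slow=1 fast=1: a[fast]=0, fast++
slow=1 fast=2: a[fast]=0, fast++
slow=1 fast=3: a[fast]=0, fast++
slow=1 fast=4: a[fast]=0, fast++
slow=1 fast=5: a[fast]=0, fast++
slow=1 fast=6: a[fast]=7≠0 swap→a[1]=7, slow++,fast++
slow=2 fast=7: a[fast]=0, fast++
slow=2 fast=8: a[fast]=4≠0 swap→a[2]=4, slow++,fast++
slow=3 fast=9: a[fast]=0, fast++
slow=3 fast=10: a[fast]=6≠0 swap→a[3]=6, slow++,fast++
slow=4 fast=11: a[fast]=5≠0 swap→a[4]=5, slow++,fast++
slow=5 fast=12: a[fast]=0, fast++
slow=5 fast=13: a[fast]=0, fast++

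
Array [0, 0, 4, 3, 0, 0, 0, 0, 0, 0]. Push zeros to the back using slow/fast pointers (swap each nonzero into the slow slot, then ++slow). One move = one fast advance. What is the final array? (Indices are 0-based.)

(s=0,f=0) a[fast]=0 → fast++
(s=0,f=1) a[fast]=0 → fast++
(s=0,f=2) a[fast]=4≠0 swap→a[0]=4 → slow++,fast++
(s=1,f=3) a[fast]=3≠0 swap→a[1]=3 → slow++,fast++
(s=2,f=4) a[fast]=0 → fast++
(s=2,f=5) a[fast]=0 → fast++
(s=2,f=6) a[fast]=0 → fast++
(s=2,f=7) a[fast]=0 → fast++
(s=2,f=8) a[fast]=0 → fast++
(s=2,f=9) a[fast]=0 → fast++

[4, 3, 0, 0, 0, 0, 0, 0, 0, 0]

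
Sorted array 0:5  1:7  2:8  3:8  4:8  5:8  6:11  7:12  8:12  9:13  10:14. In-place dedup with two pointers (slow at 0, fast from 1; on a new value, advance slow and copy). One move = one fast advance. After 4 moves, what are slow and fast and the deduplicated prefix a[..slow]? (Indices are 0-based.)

(s=0,f=1) a[fast]=7≠a[slow]=5 write a[1]=7 → slow++,fast++
(s=1,f=2) a[fast]=8≠a[slow]=7 write a[2]=8 → slow++,fast++
(s=2,f=3) a[fast]=8=a[slow] dup → fast++
(s=2,f=4) a[fast]=8=a[slow] dup → fast++

slow=2, fast=5, prefix=[5, 7, 8]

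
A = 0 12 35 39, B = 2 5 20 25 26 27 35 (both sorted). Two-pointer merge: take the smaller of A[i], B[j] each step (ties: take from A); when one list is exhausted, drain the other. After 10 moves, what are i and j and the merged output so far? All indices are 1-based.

[i=1,j=1] A[i]=0<=B[j]=2 take 0 → i++
[i=2,j=1] A[i]=12>B[j]=2 take 2 → j++
[i=2,j=2] A[i]=12>B[j]=5 take 5 → j++
[i=2,j=3] A[i]=12<=B[j]=20 take 12 → i++
[i=3,j=3] A[i]=35>B[j]=20 take 20 → j++
[i=3,j=4] A[i]=35>B[j]=25 take 25 → j++
[i=3,j=5] A[i]=35>B[j]=26 take 26 → j++
[i=3,j=6] A[i]=35>B[j]=27 take 27 → j++
[i=3,j=7] A[i]=35<=B[j]=35 take 35 → i++
[i=4,j=7] A[i]=39>B[j]=35 take 35 → j++

i=4, j=8, merged so far=[0, 2, 5, 12, 20, 25, 26, 27, 35, 35]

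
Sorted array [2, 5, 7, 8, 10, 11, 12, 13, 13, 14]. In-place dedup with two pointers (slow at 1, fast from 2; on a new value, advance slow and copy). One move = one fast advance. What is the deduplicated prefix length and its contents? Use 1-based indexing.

length 9; prefix = [2, 5, 7, 8, 10, 11, 12, 13, 14]

(s=1,f=2) a[fast]=5≠a[slow]=2 write a[2]=5 → slow++,fast++
(s=2,f=3) a[fast]=7≠a[slow]=5 write a[3]=7 → slow++,fast++
(s=3,f=4) a[fast]=8≠a[slow]=7 write a[4]=8 → slow++,fast++
(s=4,f=5) a[fast]=10≠a[slow]=8 write a[5]=10 → slow++,fast++
(s=5,f=6) a[fast]=11≠a[slow]=10 write a[6]=11 → slow++,fast++
(s=6,f=7) a[fast]=12≠a[slow]=11 write a[7]=12 → slow++,fast++
(s=7,f=8) a[fast]=13≠a[slow]=12 write a[8]=13 → slow++,fast++
(s=8,f=9) a[fast]=13=a[slow] dup → fast++
(s=8,f=10) a[fast]=14≠a[slow]=13 write a[9]=14 → slow++,fast++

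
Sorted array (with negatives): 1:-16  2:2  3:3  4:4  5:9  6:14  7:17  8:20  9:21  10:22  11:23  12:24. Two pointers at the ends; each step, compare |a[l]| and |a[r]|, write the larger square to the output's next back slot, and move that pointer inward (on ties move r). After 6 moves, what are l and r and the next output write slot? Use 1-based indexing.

l=1, r=6, next write slot=6

[1,12] |-16|<=|24| out[12]=576 → r--
[1,11] |-16|<=|23| out[11]=529 → r--
[1,10] |-16|<=|22| out[10]=484 → r--
[1,9] |-16|<=|21| out[9]=441 → r--
[1,8] |-16|<=|20| out[8]=400 → r--
[1,7] |-16|<=|17| out[7]=289 → r--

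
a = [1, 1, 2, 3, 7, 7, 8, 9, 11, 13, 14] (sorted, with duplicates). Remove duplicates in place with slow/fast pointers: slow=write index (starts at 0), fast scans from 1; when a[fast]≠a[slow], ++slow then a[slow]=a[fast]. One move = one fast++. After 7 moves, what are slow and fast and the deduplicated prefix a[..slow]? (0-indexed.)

slow=5, fast=8, prefix=[1, 2, 3, 7, 8, 9]

(s=0,f=1) a[fast]=1=a[slow] dup → fast++
(s=0,f=2) a[fast]=2≠a[slow]=1 write a[1]=2 → slow++,fast++
(s=1,f=3) a[fast]=3≠a[slow]=2 write a[2]=3 → slow++,fast++
(s=2,f=4) a[fast]=7≠a[slow]=3 write a[3]=7 → slow++,fast++
(s=3,f=5) a[fast]=7=a[slow] dup → fast++
(s=3,f=6) a[fast]=8≠a[slow]=7 write a[4]=8 → slow++,fast++
(s=4,f=7) a[fast]=9≠a[slow]=8 write a[5]=9 → slow++,fast++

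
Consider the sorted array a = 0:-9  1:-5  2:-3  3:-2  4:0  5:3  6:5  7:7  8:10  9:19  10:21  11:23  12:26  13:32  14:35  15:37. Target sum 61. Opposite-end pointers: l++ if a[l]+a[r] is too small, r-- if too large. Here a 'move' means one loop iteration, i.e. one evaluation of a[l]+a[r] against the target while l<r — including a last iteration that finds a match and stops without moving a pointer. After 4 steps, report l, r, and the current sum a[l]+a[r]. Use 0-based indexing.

l=4, r=15, sum=37

[0,15] -9+37=28 <61 → l++
[1,15] -5+37=32 <61 → l++
[2,15] -3+37=34 <61 → l++
[3,15] -2+37=35 <61 → l++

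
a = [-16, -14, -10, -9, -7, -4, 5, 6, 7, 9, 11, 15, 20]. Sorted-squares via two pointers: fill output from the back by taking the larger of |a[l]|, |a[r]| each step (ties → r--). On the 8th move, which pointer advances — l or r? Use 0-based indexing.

l

l=0 r=12: |-16|<=|20| out[12]=400, r--
l=0 r=11: |-16|>|15| out[11]=256, l++
l=1 r=11: |-14|<=|15| out[10]=225, r--
l=1 r=10: |-14|>|11| out[9]=196, l++
l=2 r=10: |-10|<=|11| out[8]=121, r--
l=2 r=9: |-10|>|9| out[7]=100, l++
l=3 r=9: |-9|<=|9| out[6]=81, r--
l=3 r=8: |-9|>|7| out[5]=81, l++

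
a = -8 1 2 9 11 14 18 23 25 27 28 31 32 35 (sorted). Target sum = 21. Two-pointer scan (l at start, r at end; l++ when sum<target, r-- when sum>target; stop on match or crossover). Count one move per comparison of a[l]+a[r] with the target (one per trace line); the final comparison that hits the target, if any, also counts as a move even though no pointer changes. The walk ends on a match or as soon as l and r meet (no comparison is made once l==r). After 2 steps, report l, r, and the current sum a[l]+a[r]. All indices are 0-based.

l=0, r=11, sum=23

l=0 r=13: -8+35=27 >21, r--
l=0 r=12: -8+32=24 >21, r--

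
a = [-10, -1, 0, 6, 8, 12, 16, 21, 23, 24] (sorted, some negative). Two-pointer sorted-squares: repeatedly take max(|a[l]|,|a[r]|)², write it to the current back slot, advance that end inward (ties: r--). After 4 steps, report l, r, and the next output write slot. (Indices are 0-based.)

l=0 r=9: |-10|<=|24| out[9]=576, r--
l=0 r=8: |-10|<=|23| out[8]=529, r--
l=0 r=7: |-10|<=|21| out[7]=441, r--
l=0 r=6: |-10|<=|16| out[6]=256, r--

l=0, r=5, next write slot=5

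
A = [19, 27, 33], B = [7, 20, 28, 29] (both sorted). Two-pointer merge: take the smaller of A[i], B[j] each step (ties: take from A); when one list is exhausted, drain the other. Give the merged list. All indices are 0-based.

i=0 j=0: A[i]=19>B[j]=7 take 7, j++
i=0 j=1: A[i]=19<=B[j]=20 take 19, i++
i=1 j=1: A[i]=27>B[j]=20 take 20, j++
i=1 j=2: A[i]=27<=B[j]=28 take 27, i++
i=2 j=2: A[i]=33>B[j]=28 take 28, j++
i=2 j=3: A[i]=33>B[j]=29 take 29, j++
i=2 j=4: B done, take A[i]=33, i++

[7, 19, 20, 27, 28, 29, 33]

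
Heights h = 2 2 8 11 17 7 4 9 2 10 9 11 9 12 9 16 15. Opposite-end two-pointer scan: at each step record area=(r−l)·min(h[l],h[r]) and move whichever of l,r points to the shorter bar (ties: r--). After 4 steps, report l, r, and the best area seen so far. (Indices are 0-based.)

[0,16] min(2,15)*16=32 best=32 * → l++
[1,16] min(2,15)*15=30 best=32 → l++
[2,16] min(8,15)*14=112 best=112 * → l++
[3,16] min(11,15)*13=143 best=143 * → l++

l=4, r=16, best area=143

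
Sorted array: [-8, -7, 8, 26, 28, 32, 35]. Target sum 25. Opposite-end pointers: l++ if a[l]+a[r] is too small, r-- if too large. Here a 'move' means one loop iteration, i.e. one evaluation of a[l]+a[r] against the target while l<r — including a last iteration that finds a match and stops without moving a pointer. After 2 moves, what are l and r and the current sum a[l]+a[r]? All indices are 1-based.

[1,7] -8+35=27 >25 → r--
[1,6] -8+32=24 <25 → l++

l=2, r=6, sum=25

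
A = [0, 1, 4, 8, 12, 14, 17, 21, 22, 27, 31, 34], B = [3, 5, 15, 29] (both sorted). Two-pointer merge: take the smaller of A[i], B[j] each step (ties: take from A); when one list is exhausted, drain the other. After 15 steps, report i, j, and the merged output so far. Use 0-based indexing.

i=11, j=4, merged so far=[0, 1, 3, 4, 5, 8, 12, 14, 15, 17, 21, 22, 27, 29, 31]

[i=0,j=0] A[i]=0<=B[j]=3 take 0 → i++
[i=1,j=0] A[i]=1<=B[j]=3 take 1 → i++
[i=2,j=0] A[i]=4>B[j]=3 take 3 → j++
[i=2,j=1] A[i]=4<=B[j]=5 take 4 → i++
[i=3,j=1] A[i]=8>B[j]=5 take 5 → j++
[i=3,j=2] A[i]=8<=B[j]=15 take 8 → i++
[i=4,j=2] A[i]=12<=B[j]=15 take 12 → i++
[i=5,j=2] A[i]=14<=B[j]=15 take 14 → i++
[i=6,j=2] A[i]=17>B[j]=15 take 15 → j++
[i=6,j=3] A[i]=17<=B[j]=29 take 17 → i++
[i=7,j=3] A[i]=21<=B[j]=29 take 21 → i++
[i=8,j=3] A[i]=22<=B[j]=29 take 22 → i++
[i=9,j=3] A[i]=27<=B[j]=29 take 27 → i++
[i=10,j=3] A[i]=31>B[j]=29 take 29 → j++
[i=10,j=4] B done, take A[i]=31 → i++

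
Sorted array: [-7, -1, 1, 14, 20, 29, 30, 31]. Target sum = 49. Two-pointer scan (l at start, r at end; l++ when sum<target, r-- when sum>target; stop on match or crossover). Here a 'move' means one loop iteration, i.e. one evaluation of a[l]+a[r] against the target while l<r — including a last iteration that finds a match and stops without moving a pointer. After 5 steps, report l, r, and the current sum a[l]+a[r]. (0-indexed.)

[0,7] -7+31=24 <49 → l++
[1,7] -1+31=30 <49 → l++
[2,7] 1+31=32 <49 → l++
[3,7] 14+31=45 <49 → l++
[4,7] 20+31=51 >49 → r--

l=4, r=6, sum=50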